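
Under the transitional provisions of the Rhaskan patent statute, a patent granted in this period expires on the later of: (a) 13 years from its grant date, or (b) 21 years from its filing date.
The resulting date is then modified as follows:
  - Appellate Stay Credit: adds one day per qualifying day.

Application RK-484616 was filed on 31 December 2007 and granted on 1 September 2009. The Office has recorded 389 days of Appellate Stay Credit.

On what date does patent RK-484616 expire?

(a) grant + 13 years → 1 September 2022.
(b) filing + 21 years → 31 December 2028.
Later of the two: 31 December 2028.
Appellate Stay Credit: +389 days → 24 January 2030.

2030-01-24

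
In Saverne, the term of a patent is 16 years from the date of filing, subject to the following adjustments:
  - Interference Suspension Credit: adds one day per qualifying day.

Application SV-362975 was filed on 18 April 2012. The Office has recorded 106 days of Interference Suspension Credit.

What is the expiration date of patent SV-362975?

August 2, 2028

Base term: filing date + 16 years → 18 April 2028.
Interference Suspension Credit: +106 days → 2 August 2028.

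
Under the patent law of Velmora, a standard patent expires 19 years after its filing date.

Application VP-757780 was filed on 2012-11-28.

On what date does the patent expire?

Filing date + 19 years → 28 November 2031.

2031-11-28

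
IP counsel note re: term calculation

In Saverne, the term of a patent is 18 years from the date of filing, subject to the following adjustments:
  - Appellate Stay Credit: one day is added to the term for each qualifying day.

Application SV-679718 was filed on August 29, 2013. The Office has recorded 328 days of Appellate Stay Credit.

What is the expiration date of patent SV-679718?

Base term: filing date + 18 years → 29 August 2031.
Appellate Stay Credit: +328 days → 22 July 2032.

July 22, 2032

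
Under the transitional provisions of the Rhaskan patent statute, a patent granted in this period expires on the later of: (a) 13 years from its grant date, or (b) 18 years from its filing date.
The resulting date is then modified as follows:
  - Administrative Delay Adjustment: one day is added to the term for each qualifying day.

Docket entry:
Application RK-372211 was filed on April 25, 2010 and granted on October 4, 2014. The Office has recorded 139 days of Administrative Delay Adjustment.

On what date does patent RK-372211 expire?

(a) grant + 13 years → 4 October 2027.
(b) filing + 18 years → 25 April 2028.
Later of the two: 25 April 2028.
Administrative Delay Adjustment: +139 days → 11 September 2028.

2028-09-11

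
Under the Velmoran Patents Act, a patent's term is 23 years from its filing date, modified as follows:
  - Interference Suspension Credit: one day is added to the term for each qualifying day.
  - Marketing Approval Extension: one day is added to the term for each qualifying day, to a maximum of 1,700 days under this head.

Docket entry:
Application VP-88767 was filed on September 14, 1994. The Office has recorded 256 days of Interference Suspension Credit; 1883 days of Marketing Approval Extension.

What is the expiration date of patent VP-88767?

Base term: filing date + 23 years → 14 September 2017.
Interference Suspension Credit: +256 days → 28 May 2018.
Marketing Approval Extension: 1883 days claimed exceeds the 1700-day cap, so +1700 days → 22 January 2023.

January 22, 2023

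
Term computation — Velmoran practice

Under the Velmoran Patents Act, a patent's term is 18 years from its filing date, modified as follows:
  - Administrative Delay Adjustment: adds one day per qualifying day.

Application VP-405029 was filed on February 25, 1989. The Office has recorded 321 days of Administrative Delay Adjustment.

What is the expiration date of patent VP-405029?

Base term: filing date + 18 years → 25 February 2007.
Administrative Delay Adjustment: +321 days → 12 January 2008.

January 12, 2008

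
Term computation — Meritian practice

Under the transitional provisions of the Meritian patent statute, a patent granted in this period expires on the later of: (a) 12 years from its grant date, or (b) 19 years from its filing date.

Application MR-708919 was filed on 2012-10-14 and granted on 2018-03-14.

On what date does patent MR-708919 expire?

2031-10-14

(a) grant + 12 years → 14 March 2030.
(b) filing + 19 years → 14 October 2031.
Later of the two: 14 October 2031.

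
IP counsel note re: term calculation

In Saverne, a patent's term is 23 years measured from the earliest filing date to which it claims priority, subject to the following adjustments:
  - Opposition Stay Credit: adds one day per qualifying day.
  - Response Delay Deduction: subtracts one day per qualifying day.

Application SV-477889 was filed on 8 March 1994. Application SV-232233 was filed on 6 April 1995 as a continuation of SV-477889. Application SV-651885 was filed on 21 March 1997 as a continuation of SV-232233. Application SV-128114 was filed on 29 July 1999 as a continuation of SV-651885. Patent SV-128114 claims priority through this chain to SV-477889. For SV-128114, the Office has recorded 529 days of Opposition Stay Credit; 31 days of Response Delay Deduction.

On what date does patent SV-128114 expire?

Earliest priority filing: 8 March 1994.
Base term: 8 March 1994 + 23 years → 8 March 2017.
Opposition Stay Credit: +529 days → 19 August 2018.
Response Delay Deduction: −31 days → 19 July 2018.

2018-07-19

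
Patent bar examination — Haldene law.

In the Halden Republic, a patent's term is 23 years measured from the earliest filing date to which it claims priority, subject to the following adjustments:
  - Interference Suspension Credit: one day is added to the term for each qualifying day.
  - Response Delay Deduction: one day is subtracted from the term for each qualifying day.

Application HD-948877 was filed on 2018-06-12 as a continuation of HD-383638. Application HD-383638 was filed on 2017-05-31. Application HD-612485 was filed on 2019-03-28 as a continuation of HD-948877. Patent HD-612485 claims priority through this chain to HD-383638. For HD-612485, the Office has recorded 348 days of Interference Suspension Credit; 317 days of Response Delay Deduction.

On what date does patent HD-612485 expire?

July 1, 2040

Earliest priority filing: 31 May 2017.
Base term: 31 May 2017 + 23 years → 31 May 2040.
Interference Suspension Credit: +348 days → 14 May 2041.
Response Delay Deduction: −317 days → 1 July 2040.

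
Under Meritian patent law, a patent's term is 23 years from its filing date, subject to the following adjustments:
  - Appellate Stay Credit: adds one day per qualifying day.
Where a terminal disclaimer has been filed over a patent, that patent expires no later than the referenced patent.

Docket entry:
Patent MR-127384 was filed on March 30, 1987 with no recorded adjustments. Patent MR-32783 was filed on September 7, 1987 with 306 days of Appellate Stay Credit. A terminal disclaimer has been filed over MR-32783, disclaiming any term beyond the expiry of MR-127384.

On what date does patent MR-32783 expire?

2010-03-30

Natural term of MR-32783:
  Base: filing + 23 years → 7 September 2010.
  Appellate Stay Credit: +306 days → 10 July 2011.
Expiry of referenced patent MR-127384:
  Base: filing + 23 years → 30 March 2010.
Terminal disclaimer: MR-32783 expires on the earlier of 10 July 2011 and 30 March 2010.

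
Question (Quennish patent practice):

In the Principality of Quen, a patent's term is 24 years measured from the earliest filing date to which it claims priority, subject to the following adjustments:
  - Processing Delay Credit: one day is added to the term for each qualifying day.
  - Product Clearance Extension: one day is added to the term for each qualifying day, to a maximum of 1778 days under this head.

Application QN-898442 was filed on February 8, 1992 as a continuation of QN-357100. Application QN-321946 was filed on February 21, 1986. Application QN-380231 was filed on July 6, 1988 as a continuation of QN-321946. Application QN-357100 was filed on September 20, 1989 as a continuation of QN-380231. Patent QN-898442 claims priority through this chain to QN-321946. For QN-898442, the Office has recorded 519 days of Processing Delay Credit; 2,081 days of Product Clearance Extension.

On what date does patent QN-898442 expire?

Earliest priority filing: 21 February 1986.
Base term: 21 February 1986 + 24 years → 21 February 2010.
Processing Delay Credit: +519 days → 25 July 2011.
Product Clearance Extension: 2081 days claimed exceeds the 1778-day cap, so +1778 days → 6 June 2016.

2016-06-06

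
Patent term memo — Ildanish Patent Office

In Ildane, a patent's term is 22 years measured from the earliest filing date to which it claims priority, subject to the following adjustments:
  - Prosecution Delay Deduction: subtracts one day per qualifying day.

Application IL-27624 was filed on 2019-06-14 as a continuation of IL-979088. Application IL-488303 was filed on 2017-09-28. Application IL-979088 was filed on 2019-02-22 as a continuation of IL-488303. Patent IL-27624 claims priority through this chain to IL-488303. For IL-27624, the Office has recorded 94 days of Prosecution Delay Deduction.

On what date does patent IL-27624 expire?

2039-06-26

Earliest priority filing: 28 September 2017.
Base term: 28 September 2017 + 22 years → 28 September 2039.
Prosecution Delay Deduction: −94 days → 26 June 2039.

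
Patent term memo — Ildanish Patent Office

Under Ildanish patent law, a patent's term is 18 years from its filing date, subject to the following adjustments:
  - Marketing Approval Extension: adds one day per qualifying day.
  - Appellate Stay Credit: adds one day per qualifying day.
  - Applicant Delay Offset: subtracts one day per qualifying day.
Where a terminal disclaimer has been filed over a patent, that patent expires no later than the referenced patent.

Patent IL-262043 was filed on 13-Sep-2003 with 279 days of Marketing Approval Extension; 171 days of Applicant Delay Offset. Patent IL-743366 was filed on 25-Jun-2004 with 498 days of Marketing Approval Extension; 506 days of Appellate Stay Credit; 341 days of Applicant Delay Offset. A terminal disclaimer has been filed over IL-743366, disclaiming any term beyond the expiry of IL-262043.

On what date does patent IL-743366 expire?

December 30, 2021

Natural term of IL-743366:
  Base: filing + 18 years → 25 June 2022.
  Marketing Approval Extension: +498 days → 5 November 2023.
  Appellate Stay Credit: +506 days → 25 March 2025.
  Applicant Delay Offset: −341 days → 18 April 2024.
Expiry of referenced patent IL-262043:
  Base: filing + 18 years → 13 September 2021.
  Marketing Approval Extension: +279 days → 19 June 2022.
  Applicant Delay Offset: −171 days → 30 December 2021.
Terminal disclaimer: IL-743366 expires on the earlier of 18 April 2024 and 30 December 2021.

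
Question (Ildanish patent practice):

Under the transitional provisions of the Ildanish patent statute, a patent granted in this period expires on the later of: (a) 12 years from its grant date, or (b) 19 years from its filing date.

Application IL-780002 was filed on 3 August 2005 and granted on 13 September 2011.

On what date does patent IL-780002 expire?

August 3, 2024

(a) grant + 12 years → 13 September 2023.
(b) filing + 19 years → 3 August 2024.
Later of the two: 3 August 2024.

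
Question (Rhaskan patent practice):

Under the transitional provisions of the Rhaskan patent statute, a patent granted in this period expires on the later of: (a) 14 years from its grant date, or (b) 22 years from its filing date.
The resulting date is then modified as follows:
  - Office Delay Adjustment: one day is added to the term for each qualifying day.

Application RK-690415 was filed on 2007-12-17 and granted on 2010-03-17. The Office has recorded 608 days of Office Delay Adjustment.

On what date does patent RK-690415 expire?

August 17, 2031

(a) grant + 14 years → 17 March 2024.
(b) filing + 22 years → 17 December 2029.
Later of the two: 17 December 2029.
Office Delay Adjustment: +608 days → 17 August 2031.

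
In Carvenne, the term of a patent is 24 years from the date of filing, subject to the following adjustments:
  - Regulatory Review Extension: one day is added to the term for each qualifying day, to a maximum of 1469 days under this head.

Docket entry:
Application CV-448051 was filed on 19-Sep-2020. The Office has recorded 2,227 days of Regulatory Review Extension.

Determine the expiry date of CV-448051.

September 27, 2048

Base term: filing date + 24 years → 19 September 2044.
Regulatory Review Extension: 2227 days claimed exceeds the 1469-day cap, so +1469 days → 27 September 2048.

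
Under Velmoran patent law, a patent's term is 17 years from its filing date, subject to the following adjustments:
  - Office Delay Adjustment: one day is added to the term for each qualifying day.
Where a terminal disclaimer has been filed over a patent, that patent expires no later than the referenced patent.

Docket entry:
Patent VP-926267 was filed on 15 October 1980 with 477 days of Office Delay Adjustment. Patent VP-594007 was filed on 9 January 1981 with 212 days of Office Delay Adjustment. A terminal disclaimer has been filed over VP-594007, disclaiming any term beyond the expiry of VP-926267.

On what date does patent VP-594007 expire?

Natural term of VP-594007:
  Base: filing + 17 years → 9 January 1998.
  Office Delay Adjustment: +212 days → 9 August 1998.
Expiry of referenced patent VP-926267:
  Base: filing + 17 years → 15 October 1997.
  Office Delay Adjustment: +477 days → 4 February 1999.
Terminal disclaimer: VP-594007 expires on the earlier of 9 August 1998 and 4 February 1999.

1998-08-09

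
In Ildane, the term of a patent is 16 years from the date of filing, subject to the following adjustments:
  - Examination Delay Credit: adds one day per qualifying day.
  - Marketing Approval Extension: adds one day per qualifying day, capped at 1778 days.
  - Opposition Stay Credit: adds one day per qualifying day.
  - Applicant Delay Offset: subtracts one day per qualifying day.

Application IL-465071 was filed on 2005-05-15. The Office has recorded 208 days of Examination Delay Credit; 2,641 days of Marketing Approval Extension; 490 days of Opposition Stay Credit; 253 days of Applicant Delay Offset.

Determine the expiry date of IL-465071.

Base term: filing date + 16 years → 15 May 2021.
Examination Delay Credit: +208 days → 9 December 2021.
Marketing Approval Extension: 2641 days claimed exceeds the 1778-day cap, so +1778 days → 22 October 2026.
Opposition Stay Credit: +490 days → 24 February 2028.
Applicant Delay Offset: −253 days → 16 June 2027.

2027-06-16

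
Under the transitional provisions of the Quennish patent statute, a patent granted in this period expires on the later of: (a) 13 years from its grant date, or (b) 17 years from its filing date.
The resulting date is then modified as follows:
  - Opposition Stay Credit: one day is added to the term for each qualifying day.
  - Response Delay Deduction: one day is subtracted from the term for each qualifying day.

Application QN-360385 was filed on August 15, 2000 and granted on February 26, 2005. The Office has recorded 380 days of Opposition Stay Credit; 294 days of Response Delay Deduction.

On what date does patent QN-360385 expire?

(a) grant + 13 years → 26 February 2018.
(b) filing + 17 years → 15 August 2017.
Later of the two: 26 February 2018.
Opposition Stay Credit: +380 days → 13 March 2019.
Response Delay Deduction: −294 days → 23 May 2018.

2018-05-23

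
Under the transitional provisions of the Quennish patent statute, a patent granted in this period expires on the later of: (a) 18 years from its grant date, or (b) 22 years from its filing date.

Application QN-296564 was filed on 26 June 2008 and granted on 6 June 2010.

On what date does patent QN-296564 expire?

2030-06-26

(a) grant + 18 years → 6 June 2028.
(b) filing + 22 years → 26 June 2030.
Later of the two: 26 June 2030.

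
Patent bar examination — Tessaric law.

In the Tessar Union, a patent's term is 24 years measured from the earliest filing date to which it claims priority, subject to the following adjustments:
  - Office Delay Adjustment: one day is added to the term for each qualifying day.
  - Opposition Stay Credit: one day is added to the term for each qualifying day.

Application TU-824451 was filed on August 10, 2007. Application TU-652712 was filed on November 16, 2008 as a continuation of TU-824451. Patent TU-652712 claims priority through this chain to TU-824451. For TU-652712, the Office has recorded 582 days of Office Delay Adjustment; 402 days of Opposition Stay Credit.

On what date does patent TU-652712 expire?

Earliest priority filing: 10 August 2007.
Base term: 10 August 2007 + 24 years → 10 August 2031.
Office Delay Adjustment: +582 days → 14 March 2033.
Opposition Stay Credit: +402 days → 20 April 2034.

April 20, 2034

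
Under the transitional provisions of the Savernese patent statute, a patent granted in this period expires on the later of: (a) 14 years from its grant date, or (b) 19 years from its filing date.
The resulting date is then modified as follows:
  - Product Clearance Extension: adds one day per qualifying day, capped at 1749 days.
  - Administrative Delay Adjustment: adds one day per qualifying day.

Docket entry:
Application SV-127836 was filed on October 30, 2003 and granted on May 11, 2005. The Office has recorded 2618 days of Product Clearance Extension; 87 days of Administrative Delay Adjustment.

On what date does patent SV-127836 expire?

November 9, 2027

(a) grant + 14 years → 11 May 2019.
(b) filing + 19 years → 30 October 2022.
Later of the two: 30 October 2022.
Product Clearance Extension: 2618 days claimed exceeds the 1749-day cap, so +1749 days → 14 August 2027.
Administrative Delay Adjustment: +87 days → 9 November 2027.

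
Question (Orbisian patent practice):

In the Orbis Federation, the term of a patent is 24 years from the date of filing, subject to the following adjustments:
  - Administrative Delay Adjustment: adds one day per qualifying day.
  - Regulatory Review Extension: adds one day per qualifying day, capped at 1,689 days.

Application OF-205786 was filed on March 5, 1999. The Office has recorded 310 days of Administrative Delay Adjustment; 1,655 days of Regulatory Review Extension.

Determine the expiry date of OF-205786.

Base term: filing date + 24 years → 5 March 2023.
Administrative Delay Adjustment: +310 days → 9 January 2024.
Regulatory Review Extension: 1655 days (within the 1689-day cap) → +1655 days → 21 July 2028.

2028-07-21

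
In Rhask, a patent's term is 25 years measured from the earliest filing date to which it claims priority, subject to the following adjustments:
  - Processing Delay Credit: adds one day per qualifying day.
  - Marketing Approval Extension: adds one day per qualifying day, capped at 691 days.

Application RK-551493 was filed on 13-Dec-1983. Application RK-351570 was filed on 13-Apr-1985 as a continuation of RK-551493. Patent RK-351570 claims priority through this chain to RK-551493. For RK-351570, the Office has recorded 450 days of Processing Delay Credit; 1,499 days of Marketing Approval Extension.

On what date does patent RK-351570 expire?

Earliest priority filing: 13 December 1983.
Base term: 13 December 1983 + 25 years → 13 December 2008.
Processing Delay Credit: +450 days → 8 March 2010.
Marketing Approval Extension: 1499 days claimed exceeds the 691-day cap, so +691 days → 28 January 2012.

2012-01-28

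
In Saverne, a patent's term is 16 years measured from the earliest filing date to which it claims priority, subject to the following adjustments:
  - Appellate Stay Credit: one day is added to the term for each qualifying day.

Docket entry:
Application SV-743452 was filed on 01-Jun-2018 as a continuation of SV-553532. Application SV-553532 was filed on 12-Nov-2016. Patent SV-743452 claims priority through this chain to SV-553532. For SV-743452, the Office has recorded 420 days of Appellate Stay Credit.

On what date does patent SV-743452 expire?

Earliest priority filing: 12 November 2016.
Base term: 12 November 2016 + 16 years → 12 November 2032.
Appellate Stay Credit: +420 days → 6 January 2034.

January 6, 2034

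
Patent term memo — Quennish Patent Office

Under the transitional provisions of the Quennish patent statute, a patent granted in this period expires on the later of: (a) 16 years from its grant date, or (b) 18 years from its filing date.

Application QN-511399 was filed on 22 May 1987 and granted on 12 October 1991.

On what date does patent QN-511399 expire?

(a) grant + 16 years → 12 October 2007.
(b) filing + 18 years → 22 May 2005.
Later of the two: 12 October 2007.

October 12, 2007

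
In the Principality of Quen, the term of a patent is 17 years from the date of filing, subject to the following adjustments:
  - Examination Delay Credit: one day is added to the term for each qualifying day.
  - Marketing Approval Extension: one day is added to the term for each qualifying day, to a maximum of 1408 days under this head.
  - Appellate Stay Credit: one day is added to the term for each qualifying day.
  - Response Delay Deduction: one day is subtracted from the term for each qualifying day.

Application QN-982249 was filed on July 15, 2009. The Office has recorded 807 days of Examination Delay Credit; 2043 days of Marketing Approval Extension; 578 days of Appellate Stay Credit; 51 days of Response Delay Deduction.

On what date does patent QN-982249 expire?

January 16, 2034

Base term: filing date + 17 years → 15 July 2026.
Examination Delay Credit: +807 days → 29 September 2028.
Marketing Approval Extension: 2043 days claimed exceeds the 1408-day cap, so +1408 days → 7 August 2032.
Appellate Stay Credit: +578 days → 8 March 2034.
Response Delay Deduction: −51 days → 16 January 2034.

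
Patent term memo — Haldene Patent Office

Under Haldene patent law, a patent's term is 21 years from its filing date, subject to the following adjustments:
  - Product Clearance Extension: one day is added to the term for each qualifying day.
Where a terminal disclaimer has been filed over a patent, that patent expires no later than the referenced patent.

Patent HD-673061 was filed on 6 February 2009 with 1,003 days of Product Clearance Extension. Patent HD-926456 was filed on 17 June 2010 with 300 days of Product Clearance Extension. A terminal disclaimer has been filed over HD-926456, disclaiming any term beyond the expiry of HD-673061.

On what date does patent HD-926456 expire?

April 12, 2032

Natural term of HD-926456:
  Base: filing + 21 years → 17 June 2031.
  Product Clearance Extension: +300 days → 12 April 2032.
Expiry of referenced patent HD-673061:
  Base: filing + 21 years → 6 February 2030.
  Product Clearance Extension: +1003 days → 5 November 2032.
Terminal disclaimer: HD-926456 expires on the earlier of 12 April 2032 and 5 November 2032.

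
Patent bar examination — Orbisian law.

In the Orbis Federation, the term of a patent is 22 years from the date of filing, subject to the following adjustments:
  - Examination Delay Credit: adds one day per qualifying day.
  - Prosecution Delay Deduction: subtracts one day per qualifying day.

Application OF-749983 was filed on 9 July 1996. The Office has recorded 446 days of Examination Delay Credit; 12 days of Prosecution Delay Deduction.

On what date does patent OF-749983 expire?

September 16, 2019

Base term: filing date + 22 years → 9 July 2018.
Examination Delay Credit: +446 days → 28 September 2019.
Prosecution Delay Deduction: −12 days → 16 September 2019.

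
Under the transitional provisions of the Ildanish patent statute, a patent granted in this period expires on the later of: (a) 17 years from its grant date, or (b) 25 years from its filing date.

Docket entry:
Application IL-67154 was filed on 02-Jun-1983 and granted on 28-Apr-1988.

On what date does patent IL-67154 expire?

2008-06-02

(a) grant + 17 years → 28 April 2005.
(b) filing + 25 years → 2 June 2008.
Later of the two: 2 June 2008.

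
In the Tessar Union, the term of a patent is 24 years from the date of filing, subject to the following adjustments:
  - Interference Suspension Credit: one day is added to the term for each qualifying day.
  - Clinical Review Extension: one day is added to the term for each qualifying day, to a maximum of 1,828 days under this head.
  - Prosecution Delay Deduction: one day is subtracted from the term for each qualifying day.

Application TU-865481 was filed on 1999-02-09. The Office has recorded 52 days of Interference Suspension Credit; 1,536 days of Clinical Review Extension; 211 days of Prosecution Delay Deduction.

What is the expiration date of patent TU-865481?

Base term: filing date + 24 years → 9 February 2023.
Interference Suspension Credit: +52 days → 2 April 2023.
Clinical Review Extension: 1536 days (within the 1828-day cap) → +1536 days → 16 June 2027.
Prosecution Delay Deduction: −211 days → 17 November 2026.

November 17, 2026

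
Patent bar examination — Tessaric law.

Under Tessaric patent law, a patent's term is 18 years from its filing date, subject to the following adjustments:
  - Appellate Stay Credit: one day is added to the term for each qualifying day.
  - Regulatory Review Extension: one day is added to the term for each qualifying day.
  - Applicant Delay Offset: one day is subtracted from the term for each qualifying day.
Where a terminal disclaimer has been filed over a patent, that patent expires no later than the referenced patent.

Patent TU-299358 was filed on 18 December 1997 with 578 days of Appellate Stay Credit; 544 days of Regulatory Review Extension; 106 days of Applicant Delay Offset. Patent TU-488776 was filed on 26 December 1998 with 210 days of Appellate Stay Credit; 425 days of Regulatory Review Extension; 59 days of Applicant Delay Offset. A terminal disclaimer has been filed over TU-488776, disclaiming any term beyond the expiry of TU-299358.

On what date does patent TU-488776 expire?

Natural term of TU-488776:
  Base: filing + 18 years → 26 December 2016.
  Appellate Stay Credit: +210 days → 24 July 2017.
  Regulatory Review Extension: +425 days → 22 September 2018.
  Applicant Delay Offset: −59 days → 25 July 2018.
Expiry of referenced patent TU-299358:
  Base: filing + 18 years → 18 December 2015.
  Appellate Stay Credit: +578 days → 18 July 2017.
  Regulatory Review Extension: +544 days → 13 January 2019.
  Applicant Delay Offset: −106 days → 29 September 2018.
Terminal disclaimer: TU-488776 expires on the earlier of 25 July 2018 and 29 September 2018.

2018-07-25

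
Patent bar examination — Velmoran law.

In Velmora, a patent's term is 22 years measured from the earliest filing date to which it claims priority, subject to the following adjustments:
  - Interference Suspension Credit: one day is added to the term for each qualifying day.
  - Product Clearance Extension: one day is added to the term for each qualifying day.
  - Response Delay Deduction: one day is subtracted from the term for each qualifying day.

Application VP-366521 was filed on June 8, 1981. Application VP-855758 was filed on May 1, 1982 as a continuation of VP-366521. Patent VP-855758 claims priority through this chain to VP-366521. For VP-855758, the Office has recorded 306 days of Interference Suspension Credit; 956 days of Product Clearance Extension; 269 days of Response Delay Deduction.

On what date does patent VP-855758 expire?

Earliest priority filing: 8 June 1981.
Base term: 8 June 1981 + 22 years → 8 June 2003.
Interference Suspension Credit: +306 days → 9 April 2004.
Product Clearance Extension: +956 days → 21 November 2006.
Response Delay Deduction: −269 days → 25 February 2006.

February 25, 2006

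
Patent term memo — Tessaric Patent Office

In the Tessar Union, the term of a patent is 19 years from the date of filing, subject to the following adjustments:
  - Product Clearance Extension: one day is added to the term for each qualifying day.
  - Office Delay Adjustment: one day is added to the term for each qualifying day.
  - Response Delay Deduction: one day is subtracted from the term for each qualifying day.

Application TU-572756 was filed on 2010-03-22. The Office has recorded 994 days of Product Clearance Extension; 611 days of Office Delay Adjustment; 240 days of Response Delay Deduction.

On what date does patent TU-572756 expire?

Base term: filing date + 19 years → 22 March 2029.
Product Clearance Extension: +994 days → 11 December 2031.
Office Delay Adjustment: +611 days → 13 August 2033.
Response Delay Deduction: −240 days → 16 December 2032.

December 16, 2032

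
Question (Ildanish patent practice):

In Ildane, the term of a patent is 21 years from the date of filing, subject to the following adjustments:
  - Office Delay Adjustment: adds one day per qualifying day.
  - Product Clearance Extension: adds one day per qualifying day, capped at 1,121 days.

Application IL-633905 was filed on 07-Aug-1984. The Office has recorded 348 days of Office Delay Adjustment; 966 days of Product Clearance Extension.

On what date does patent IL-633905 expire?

March 13, 2009

Base term: filing date + 21 years → 7 August 2005.
Office Delay Adjustment: +348 days → 21 July 2006.
Product Clearance Extension: 966 days (within the 1121-day cap) → +966 days → 13 March 2009.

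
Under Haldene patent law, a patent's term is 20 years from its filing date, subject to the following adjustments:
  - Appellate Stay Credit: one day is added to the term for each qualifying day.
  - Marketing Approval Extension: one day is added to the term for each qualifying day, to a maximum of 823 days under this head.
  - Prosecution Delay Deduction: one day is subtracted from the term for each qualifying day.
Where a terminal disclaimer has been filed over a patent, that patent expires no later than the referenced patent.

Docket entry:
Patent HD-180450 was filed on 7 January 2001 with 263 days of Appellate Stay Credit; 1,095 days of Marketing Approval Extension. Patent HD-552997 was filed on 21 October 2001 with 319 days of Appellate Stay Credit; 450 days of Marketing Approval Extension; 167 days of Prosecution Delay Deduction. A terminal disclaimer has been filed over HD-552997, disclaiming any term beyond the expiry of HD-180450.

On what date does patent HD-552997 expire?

Natural term of HD-552997:
  Base: filing + 20 years → 21 October 2021.
  Appellate Stay Credit: +319 days → 5 September 2022.
  Marketing Approval Extension: 450 days (within the 823-day cap) → +450 days → 29 November 2023.
  Prosecution Delay Deduction: −167 days → 15 June 2023.
Expiry of referenced patent HD-180450:
  Base: filing + 20 years → 7 January 2021.
  Appellate Stay Credit: +263 days → 27 September 2021.
  Marketing Approval Extension: 1095 days claimed exceeds the 823-day cap, so +823 days → 29 December 2023.
Terminal disclaimer: HD-552997 expires on the earlier of 15 June 2023 and 29 December 2023.

June 15, 2023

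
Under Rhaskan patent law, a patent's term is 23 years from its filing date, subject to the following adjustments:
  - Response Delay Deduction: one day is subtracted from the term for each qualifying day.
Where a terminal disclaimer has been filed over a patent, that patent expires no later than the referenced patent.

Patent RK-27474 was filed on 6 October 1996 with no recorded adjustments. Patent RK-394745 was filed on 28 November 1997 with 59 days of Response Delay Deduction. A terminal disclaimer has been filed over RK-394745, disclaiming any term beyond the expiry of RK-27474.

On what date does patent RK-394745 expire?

Natural term of RK-394745:
  Base: filing + 23 years → 28 November 2020.
  Response Delay Deduction: −59 days → 30 September 2020.
Expiry of referenced patent RK-27474:
  Base: filing + 23 years → 6 October 2019.
Terminal disclaimer: RK-394745 expires on the earlier of 30 September 2020 and 6 October 2019.

October 6, 2019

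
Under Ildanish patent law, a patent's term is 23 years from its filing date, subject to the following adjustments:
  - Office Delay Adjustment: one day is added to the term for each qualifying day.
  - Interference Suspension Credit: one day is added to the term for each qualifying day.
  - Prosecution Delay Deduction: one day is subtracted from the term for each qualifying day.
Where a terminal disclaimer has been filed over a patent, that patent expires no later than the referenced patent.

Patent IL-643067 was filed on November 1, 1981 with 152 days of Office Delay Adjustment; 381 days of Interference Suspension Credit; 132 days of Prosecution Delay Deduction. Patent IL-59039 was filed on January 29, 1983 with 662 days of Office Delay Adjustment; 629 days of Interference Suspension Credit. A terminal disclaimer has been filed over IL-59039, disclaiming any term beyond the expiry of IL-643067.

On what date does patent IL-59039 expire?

Natural term of IL-59039:
  Base: filing + 23 years → 29 January 2006.
  Office Delay Adjustment: +662 days → 22 November 2007.
  Interference Suspension Credit: +629 days → 12 August 2009.
Expiry of referenced patent IL-643067:
  Base: filing + 23 years → 1 November 2004.
  Office Delay Adjustment: +152 days → 2 April 2005.
  Interference Suspension Credit: +381 days → 18 April 2006.
  Prosecution Delay Deduction: −132 days → 7 December 2005.
Terminal disclaimer: IL-59039 expires on the earlier of 12 August 2009 and 7 December 2005.

2005-12-07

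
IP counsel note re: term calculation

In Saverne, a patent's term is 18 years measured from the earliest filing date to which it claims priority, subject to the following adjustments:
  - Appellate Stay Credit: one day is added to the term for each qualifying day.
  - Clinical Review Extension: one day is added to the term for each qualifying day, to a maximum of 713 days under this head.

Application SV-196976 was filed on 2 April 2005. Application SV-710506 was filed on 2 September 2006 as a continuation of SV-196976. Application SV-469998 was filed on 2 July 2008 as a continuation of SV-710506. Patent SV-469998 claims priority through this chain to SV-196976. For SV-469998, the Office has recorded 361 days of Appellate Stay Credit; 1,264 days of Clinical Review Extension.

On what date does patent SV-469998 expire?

2026-03-11

Earliest priority filing: 2 April 2005.
Base term: 2 April 2005 + 18 years → 2 April 2023.
Appellate Stay Credit: +361 days → 28 March 2024.
Clinical Review Extension: 1264 days claimed exceeds the 713-day cap, so +713 days → 11 March 2026.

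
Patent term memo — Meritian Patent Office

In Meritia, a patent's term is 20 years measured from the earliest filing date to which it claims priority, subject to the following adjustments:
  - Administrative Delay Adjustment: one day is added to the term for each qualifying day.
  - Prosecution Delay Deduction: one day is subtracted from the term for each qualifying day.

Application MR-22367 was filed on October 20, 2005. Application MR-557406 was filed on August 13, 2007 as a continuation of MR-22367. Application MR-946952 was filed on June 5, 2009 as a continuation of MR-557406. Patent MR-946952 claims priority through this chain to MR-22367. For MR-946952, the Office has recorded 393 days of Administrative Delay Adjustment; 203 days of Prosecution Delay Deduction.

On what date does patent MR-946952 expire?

Earliest priority filing: 20 October 2005.
Base term: 20 October 2005 + 20 years → 20 October 2025.
Administrative Delay Adjustment: +393 days → 17 November 2026.
Prosecution Delay Deduction: −203 days → 28 April 2026.

April 28, 2026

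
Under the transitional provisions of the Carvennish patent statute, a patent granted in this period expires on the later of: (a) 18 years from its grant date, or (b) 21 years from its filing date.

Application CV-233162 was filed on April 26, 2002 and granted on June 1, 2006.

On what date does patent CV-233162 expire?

June 1, 2024

(a) grant + 18 years → 1 June 2024.
(b) filing + 21 years → 26 April 2023.
Later of the two: 1 June 2024.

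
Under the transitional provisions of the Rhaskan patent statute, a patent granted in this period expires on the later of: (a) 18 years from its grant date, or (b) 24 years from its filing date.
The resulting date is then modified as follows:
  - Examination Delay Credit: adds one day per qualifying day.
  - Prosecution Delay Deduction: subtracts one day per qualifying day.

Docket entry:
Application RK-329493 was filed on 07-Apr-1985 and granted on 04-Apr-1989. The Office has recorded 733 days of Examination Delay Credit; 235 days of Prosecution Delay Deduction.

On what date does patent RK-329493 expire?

2010-08-18

(a) grant + 18 years → 4 April 2007.
(b) filing + 24 years → 7 April 2009.
Later of the two: 7 April 2009.
Examination Delay Credit: +733 days → 10 April 2011.
Prosecution Delay Deduction: −235 days → 18 August 2010.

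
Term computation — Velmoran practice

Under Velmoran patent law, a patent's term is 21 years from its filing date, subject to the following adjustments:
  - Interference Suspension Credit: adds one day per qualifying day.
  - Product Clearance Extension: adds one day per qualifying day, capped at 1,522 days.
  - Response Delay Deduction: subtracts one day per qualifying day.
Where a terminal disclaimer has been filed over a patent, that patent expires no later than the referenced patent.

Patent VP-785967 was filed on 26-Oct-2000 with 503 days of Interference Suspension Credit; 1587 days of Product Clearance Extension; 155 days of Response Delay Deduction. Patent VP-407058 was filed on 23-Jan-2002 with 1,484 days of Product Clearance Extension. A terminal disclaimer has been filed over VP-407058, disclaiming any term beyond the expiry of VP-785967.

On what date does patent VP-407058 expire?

2026-12-09

Natural term of VP-407058:
  Base: filing + 21 years → 23 January 2023.
  Product Clearance Extension: 1484 days (within the 1522-day cap) → +1484 days → 15 February 2027.
Expiry of referenced patent VP-785967:
  Base: filing + 21 years → 26 October 2021.
  Interference Suspension Credit: +503 days → 13 March 2023.
  Product Clearance Extension: 1587 days claimed exceeds the 1522-day cap, so +1522 days → 13 May 2027.
  Response Delay Deduction: −155 days → 9 December 2026.
Terminal disclaimer: VP-407058 expires on the earlier of 15 February 2027 and 9 December 2026.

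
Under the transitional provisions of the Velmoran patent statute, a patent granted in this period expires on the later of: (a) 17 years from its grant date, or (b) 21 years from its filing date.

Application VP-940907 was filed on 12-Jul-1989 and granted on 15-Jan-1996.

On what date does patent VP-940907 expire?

(a) grant + 17 years → 15 January 2013.
(b) filing + 21 years → 12 July 2010.
Later of the two: 15 January 2013.

January 15, 2013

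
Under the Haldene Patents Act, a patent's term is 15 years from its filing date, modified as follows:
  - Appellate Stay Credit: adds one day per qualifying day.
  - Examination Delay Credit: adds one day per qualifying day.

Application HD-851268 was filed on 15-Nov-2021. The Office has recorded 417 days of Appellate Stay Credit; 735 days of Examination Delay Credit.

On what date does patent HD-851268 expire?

Base term: filing date + 15 years → 15 November 2036.
Appellate Stay Credit: +417 days → 6 January 2038.
Examination Delay Credit: +735 days → 11 January 2040.

January 11, 2040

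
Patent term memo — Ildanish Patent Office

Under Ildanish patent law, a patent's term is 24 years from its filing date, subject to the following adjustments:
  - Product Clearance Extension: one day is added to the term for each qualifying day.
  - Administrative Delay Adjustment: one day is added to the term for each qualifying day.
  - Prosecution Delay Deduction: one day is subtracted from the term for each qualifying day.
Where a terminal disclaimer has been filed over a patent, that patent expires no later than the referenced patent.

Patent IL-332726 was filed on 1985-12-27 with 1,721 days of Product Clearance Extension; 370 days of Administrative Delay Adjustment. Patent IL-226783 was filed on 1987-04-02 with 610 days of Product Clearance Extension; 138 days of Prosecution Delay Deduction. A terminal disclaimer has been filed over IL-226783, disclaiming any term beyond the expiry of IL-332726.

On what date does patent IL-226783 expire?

2012-07-17

Natural term of IL-226783:
  Base: filing + 24 years → 2 April 2011.
  Product Clearance Extension: +610 days → 2 December 2012.
  Prosecution Delay Deduction: −138 days → 17 July 2012.
Expiry of referenced patent IL-332726:
  Base: filing + 24 years → 27 December 2009.
  Product Clearance Extension: +1721 days → 13 September 2014.
  Administrative Delay Adjustment: +370 days → 18 September 2015.
Terminal disclaimer: IL-226783 expires on the earlier of 17 July 2012 and 18 September 2015.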